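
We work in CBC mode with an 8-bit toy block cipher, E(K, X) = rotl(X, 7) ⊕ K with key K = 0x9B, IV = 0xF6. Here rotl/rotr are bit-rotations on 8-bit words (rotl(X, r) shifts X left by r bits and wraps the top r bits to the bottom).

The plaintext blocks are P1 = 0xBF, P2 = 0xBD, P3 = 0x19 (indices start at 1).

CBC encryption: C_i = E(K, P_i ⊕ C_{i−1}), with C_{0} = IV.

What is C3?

C3 = 0x7A

C1: P1 ⊕ 0xF6 = 0x49; E(K, 0x49) = 0x3F.
C2: P2 ⊕ 0x3F = 0x82; E(K, 0x82) = 0xDA.
C3: P3 ⊕ 0xDA = 0xC3; E(K, 0xC3) = 0x7A.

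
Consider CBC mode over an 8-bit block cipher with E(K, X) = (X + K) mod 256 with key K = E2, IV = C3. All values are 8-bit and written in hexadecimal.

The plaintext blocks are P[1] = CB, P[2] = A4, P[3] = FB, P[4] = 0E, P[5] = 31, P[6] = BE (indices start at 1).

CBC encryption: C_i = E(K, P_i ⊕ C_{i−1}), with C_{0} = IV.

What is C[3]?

C[3] = AD

C[1]: P[1] ⊕ C3 = 08; E(K, 08) = EA.
C[2]: P[2] ⊕ EA = 4E; E(K, 4E) = 30.
C[3]: P[3] ⊕ 30 = CB; E(K, CB) = AD.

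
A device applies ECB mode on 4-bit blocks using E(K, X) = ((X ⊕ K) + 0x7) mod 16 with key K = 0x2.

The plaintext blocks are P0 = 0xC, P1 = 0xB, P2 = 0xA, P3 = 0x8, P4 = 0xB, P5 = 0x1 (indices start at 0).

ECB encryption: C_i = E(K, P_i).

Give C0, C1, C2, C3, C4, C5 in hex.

C0: E(K, 0xC) = 0x5.
C1: E(K, 0xB) = 0x0.
C2: E(K, 0xA) = 0xF.
C3: E(K, 0x8) = 0x1.
C4: E(K, 0xB) = 0x0.
C5: E(K, 0x1) = 0xA.

C0 = 0x5, C1 = 0x0, C2 = 0xF, C3 = 0x1, C4 = 0x0, C5 = 0xA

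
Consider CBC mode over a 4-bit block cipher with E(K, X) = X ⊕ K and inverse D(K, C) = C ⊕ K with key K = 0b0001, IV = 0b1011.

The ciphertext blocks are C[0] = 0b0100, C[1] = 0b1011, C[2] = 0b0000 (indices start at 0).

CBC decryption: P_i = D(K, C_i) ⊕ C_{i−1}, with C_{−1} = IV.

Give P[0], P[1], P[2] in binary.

P[0]: D(K, 0b0100) = 0b0101; 0b0101 ⊕ 0b1011 = 0b1110.
P[1]: D(K, 0b1011) = 0b1010; 0b1010 ⊕ 0b0100 = 0b1110.
P[2]: D(K, 0b0000) = 0b0001; 0b0001 ⊕ 0b1011 = 0b1010.

P[0] = 0b1110, P[1] = 0b1110, P[2] = 0b1010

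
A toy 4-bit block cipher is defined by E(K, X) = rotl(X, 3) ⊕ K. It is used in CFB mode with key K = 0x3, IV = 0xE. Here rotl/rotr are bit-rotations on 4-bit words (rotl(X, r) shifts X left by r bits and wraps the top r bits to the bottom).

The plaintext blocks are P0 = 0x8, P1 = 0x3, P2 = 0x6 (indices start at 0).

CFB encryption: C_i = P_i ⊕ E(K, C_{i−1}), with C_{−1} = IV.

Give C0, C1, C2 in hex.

C0: E(K, 0xE) = 0x4; 0x8 ⊕ 0x4 = 0xC.
C1: E(K, 0xC) = 0x5; 0x3 ⊕ 0x5 = 0x6.
C2: E(K, 0x6) = 0x0; 0x6 ⊕ 0x0 = 0x6.

C0 = 0xC, C1 = 0x6, C2 = 0x6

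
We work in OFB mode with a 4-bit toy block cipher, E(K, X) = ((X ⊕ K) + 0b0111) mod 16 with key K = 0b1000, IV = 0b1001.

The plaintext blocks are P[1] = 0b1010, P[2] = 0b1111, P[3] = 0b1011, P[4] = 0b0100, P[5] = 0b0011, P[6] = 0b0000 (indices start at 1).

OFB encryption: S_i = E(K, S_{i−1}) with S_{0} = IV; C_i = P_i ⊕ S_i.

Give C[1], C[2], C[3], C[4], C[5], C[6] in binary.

C[1]: S = E(K, 0b1001) = 0b1000; 0b1010 ⊕ 0b1000 = 0b0010.
C[2]: S = E(K, 0b1000) = 0b0111; 0b1111 ⊕ 0b0111 = 0b1000.
C[3]: S = E(K, 0b0111) = 0b0110; 0b1011 ⊕ 0b0110 = 0b1101.
C[4]: S = E(K, 0b0110) = 0b0101; 0b0100 ⊕ 0b0101 = 0b0001.
C[5]: S = E(K, 0b0101) = 0b0100; 0b0011 ⊕ 0b0100 = 0b0111.
C[6]: S = E(K, 0b0100) = 0b0011; 0b0000 ⊕ 0b0011 = 0b0011.

C[1] = 0b0010, C[2] = 0b1000, C[3] = 0b1101, C[4] = 0b0001, C[5] = 0b0111, C[6] = 0b0011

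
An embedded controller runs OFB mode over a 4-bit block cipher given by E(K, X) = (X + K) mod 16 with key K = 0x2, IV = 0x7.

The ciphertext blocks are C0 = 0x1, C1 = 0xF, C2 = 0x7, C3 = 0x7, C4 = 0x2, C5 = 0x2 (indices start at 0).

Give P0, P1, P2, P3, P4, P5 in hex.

OFB decryption: S_i = E(K, S_{i−1}) with S_{−1} = IV; P_i = C_i ⊕ S_i.
P0: S = E(K, 0x7) = 0x9; 0x1 ⊕ 0x9 = 0x8.
P1: S = E(K, 0x9) = 0xB; 0xF ⊕ 0xB = 0x4.
P2: S = E(K, 0xB) = 0xD; 0x7 ⊕ 0xD = 0xA.
P3: S = E(K, 0xD) = 0xF; 0x7 ⊕ 0xF = 0x8.
P4: S = E(K, 0xF) = 0x1; 0x2 ⊕ 0x1 = 0x3.
P5: S = E(K, 0x1) = 0x3; 0x2 ⊕ 0x3 = 0x1.

P0 = 0x8, P1 = 0x4, P2 = 0xA, P3 = 0x8, P4 = 0x3, P5 = 0x1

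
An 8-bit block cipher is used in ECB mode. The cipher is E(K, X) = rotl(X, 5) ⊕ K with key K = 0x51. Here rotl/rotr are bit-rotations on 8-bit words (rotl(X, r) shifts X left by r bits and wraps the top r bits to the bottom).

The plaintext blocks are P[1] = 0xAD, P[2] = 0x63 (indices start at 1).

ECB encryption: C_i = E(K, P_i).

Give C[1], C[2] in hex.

C[1]: E(K, 0xAD) = 0xE4.
C[2]: E(K, 0x63) = 0x3D.

C[1] = 0xE4, C[2] = 0x3D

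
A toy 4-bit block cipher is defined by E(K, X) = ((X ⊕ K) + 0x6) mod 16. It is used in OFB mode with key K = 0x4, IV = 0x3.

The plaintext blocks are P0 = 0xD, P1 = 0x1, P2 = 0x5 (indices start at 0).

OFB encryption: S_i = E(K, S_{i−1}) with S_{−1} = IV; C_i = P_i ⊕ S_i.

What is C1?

C0: S = E(K, 0x3) = 0xD; 0xD ⊕ 0xD = 0x0.
C1: S = E(K, 0xD) = 0xF; 0x1 ⊕ 0xF = 0xE.

C1 = 0xE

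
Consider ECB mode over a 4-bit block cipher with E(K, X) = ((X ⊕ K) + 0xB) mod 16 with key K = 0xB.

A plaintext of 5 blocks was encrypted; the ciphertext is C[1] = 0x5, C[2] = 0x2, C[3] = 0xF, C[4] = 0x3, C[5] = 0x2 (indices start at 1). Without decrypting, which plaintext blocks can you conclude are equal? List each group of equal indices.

P[2] = P[5]

ECB encrypts each block independently with the same key, so equal ciphertext blocks imply equal plaintext blocks.
C[2] = C[5] = 0x2, so P[2] = P[5].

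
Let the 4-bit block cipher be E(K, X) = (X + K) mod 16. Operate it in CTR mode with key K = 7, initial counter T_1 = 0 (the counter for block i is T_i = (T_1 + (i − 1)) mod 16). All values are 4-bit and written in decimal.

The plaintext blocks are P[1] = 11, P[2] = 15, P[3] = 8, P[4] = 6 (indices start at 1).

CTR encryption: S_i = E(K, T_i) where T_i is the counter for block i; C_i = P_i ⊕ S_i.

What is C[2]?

C[2] = 7

C[1]: T = 0, S = E(K, T) = 7; 11 ⊕ 7 = 12.
C[2]: T = 1, S = E(K, T) = 8; 15 ⊕ 8 = 7.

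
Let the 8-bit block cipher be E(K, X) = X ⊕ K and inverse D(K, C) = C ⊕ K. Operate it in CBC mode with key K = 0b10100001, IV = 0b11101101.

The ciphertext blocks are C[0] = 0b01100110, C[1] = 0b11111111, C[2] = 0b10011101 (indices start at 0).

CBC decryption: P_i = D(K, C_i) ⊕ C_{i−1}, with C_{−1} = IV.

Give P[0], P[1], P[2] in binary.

P[0]: D(K, 0b01100110) = 0b11000111; 0b11000111 ⊕ 0b11101101 = 0b00101010.
P[1]: D(K, 0b11111111) = 0b01011110; 0b01011110 ⊕ 0b01100110 = 0b00111000.
P[2]: D(K, 0b10011101) = 0b00111100; 0b00111100 ⊕ 0b11111111 = 0b11000011.

P[0] = 0b00101010, P[1] = 0b00111000, P[2] = 0b11000011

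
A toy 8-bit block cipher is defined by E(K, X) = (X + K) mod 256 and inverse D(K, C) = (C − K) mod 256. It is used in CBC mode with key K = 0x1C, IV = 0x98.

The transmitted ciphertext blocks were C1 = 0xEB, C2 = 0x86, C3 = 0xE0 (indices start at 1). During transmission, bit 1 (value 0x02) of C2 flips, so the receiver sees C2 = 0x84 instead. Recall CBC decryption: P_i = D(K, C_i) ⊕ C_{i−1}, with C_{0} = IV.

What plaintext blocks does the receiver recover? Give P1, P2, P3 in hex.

P1 = 0x57, P2 = 0x83, P3 = 0x40

Only C2 changed, to 0x84. In CBC, a change in C_i garbles P_i and flips the same bit in P_{i+1}. Decrypting the received ciphertext:
P1: D(K, 0xEB) = 0xCF; 0xCF ⊕ 0x98 = 0x57.
P2: D(K, 0x84) = 0x68; 0x68 ⊕ 0xEB = 0x83.
P3: D(K, 0xE0) = 0xC4; 0xC4 ⊕ 0x84 = 0x40.
Blocks that differ from the original plaintext: P2, P3.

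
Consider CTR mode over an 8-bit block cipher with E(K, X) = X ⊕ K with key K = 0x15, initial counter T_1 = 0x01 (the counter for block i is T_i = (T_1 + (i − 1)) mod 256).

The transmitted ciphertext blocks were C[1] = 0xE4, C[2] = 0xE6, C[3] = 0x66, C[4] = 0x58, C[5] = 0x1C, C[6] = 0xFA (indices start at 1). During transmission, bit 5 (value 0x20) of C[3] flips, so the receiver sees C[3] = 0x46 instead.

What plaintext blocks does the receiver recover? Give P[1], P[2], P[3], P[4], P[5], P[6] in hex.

CTR decryption: S_i = E(K, T_i) where T_i is the counter for block i; P_i = C_i ⊕ S_i.
Only C[3] changed, to 0x46. In CTR, a change in C_i flips the same bit in P_i only; the keystream is unaffected. Decrypting the received ciphertext:
P[1]: T = 0x01, S = E(K, T) = 0x14; 0xE4 ⊕ 0x14 = 0xF0.
P[2]: T = 0x02, S = E(K, T) = 0x17; 0xE6 ⊕ 0x17 = 0xF1.
P[3]: T = 0x03, S = E(K, T) = 0x16; 0x46 ⊕ 0x16 = 0x50.
P[4]: T = 0x04, S = E(K, T) = 0x11; 0x58 ⊕ 0x11 = 0x49.
P[5]: T = 0x05, S = E(K, T) = 0x10; 0x1C ⊕ 0x10 = 0x0C.
P[6]: T = 0x06, S = E(K, T) = 0x13; 0xFA ⊕ 0x13 = 0xE9.
Blocks that differ from the original plaintext: P[3].

P[1] = 0xF0, P[2] = 0xF1, P[3] = 0x50, P[4] = 0x49, P[5] = 0x0C, P[6] = 0xE9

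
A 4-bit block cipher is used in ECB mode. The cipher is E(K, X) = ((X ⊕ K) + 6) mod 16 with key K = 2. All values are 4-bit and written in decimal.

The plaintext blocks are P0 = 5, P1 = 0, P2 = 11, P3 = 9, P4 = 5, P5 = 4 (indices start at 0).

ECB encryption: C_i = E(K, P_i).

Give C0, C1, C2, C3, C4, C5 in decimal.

C0: E(K, 5) = 13.
C1: E(K, 0) = 8.
C2: E(K, 11) = 15.
C3: E(K, 9) = 1.
C4: E(K, 5) = 13.
C5: E(K, 4) = 12.

C0 = 13, C1 = 8, C2 = 15, C3 = 1, C4 = 13, C5 = 12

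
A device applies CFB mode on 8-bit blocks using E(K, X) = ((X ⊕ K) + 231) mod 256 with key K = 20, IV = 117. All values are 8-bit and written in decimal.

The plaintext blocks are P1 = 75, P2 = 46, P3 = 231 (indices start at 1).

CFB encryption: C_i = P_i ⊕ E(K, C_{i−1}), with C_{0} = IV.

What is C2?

C1: E(K, 117) = 72; 75 ⊕ 72 = 3.
C2: E(K, 3) = 254; 46 ⊕ 254 = 208.

C2 = 208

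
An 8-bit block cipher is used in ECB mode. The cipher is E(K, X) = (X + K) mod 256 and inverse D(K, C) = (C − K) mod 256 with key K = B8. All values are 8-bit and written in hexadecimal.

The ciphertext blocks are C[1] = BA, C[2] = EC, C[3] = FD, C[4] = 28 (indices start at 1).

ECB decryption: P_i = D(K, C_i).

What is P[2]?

P[2]: D(K, EC) = 34.

P[2] = 34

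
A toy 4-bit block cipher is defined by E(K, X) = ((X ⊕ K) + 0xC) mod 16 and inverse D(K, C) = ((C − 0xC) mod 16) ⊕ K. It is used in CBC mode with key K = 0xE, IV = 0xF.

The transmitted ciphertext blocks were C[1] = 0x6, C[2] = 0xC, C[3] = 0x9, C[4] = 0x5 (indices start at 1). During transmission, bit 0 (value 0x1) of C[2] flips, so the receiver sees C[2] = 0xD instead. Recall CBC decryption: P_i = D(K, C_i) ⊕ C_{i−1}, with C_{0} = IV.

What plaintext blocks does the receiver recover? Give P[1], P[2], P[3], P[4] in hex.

Only C[2] changed, to 0xD. In CBC, a change in C_i garbles P_i and flips the same bit in P_{i+1}. Decrypting the received ciphertext:
P[1]: D(K, 0x6) = 0x4; 0x4 ⊕ 0xF = 0xB.
P[2]: D(K, 0xD) = 0xF; 0xF ⊕ 0x6 = 0x9.
P[3]: D(K, 0x9) = 0x3; 0x3 ⊕ 0xD = 0xE.
P[4]: D(K, 0x5) = 0x7; 0x7 ⊕ 0x9 = 0xE.
Blocks that differ from the original plaintext: P[2], P[3].

P[1] = 0xB, P[2] = 0x9, P[3] = 0xE, P[4] = 0xE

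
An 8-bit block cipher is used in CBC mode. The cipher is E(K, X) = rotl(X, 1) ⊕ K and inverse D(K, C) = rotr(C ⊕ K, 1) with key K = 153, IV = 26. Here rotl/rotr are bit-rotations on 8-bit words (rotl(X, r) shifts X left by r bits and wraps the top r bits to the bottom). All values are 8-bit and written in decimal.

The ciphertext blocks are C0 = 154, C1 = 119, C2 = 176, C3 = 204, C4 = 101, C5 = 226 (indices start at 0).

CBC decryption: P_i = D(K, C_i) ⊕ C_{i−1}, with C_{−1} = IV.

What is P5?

P5 = 216

P5: D(K, 226) = 189; 189 ⊕ 101 = 216.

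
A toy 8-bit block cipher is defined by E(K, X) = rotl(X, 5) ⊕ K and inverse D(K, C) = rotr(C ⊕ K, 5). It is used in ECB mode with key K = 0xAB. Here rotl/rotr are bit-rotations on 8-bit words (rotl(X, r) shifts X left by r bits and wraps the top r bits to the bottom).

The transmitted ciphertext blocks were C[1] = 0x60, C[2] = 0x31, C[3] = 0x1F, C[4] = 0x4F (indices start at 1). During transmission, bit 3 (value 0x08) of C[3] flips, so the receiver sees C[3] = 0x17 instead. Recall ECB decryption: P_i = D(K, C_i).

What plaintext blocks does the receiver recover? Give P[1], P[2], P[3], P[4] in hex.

P[1] = 0x5E, P[2] = 0xD4, P[3] = 0xE5, P[4] = 0x27

Only C[3] changed, to 0x17. In ECB, a change in C_i affects only P_i. Decrypting the received ciphertext:
P[1]: D(K, 0x60) = 0x5E.
P[2]: D(K, 0x31) = 0xD4.
P[3]: D(K, 0x17) = 0xE5.
P[4]: D(K, 0x4F) = 0x27.
Blocks that differ from the original plaintext: P[3].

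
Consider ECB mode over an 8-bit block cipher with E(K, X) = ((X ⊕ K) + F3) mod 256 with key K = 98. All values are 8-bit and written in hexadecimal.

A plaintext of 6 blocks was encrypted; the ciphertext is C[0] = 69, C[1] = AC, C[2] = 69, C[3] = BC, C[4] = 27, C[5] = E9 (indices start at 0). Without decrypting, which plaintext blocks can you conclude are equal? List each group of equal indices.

P[0] = P[2]

ECB encrypts each block independently with the same key, so equal ciphertext blocks imply equal plaintext blocks.
C[0] = C[2] = 69, so P[0] = P[2].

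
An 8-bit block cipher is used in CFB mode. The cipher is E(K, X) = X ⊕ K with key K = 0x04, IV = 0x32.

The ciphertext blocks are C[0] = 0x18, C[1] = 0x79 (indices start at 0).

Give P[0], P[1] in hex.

P[0] = 0x2E, P[1] = 0x65

CFB decryption: P_i = C_i ⊕ E(K, C_{i−1}), with C_{−1} = IV.
P[0]: E(K, 0x32) = 0x36; 0x18 ⊕ 0x36 = 0x2E.
P[1]: E(K, 0x18) = 0x1C; 0x79 ⊕ 0x1C = 0x65.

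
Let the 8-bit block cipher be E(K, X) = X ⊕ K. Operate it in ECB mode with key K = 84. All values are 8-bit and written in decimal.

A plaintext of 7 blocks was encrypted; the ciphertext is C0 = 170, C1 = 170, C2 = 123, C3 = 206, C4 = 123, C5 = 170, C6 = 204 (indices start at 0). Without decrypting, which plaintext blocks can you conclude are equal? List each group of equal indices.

ECB encrypts each block independently with the same key, so equal ciphertext blocks imply equal plaintext blocks.
C0 = C1 = C5 = 170, so P0 = P1 = P5.
C2 = C4 = 123, so P2 = P4.

P0 = P1 = P5; P2 = P4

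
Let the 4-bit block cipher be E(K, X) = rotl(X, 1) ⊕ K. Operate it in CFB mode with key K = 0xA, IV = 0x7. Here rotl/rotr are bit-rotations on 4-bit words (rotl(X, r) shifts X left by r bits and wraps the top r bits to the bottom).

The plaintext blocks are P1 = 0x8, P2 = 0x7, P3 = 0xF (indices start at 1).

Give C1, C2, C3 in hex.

C1 = 0xC, C2 = 0x4, C3 = 0xD

CFB encryption: C_i = P_i ⊕ E(K, C_{i−1}), with C_{0} = IV.
C1: E(K, 0x7) = 0x4; 0x8 ⊕ 0x4 = 0xC.
C2: E(K, 0xC) = 0x3; 0x7 ⊕ 0x3 = 0x4.
C3: E(K, 0x4) = 0x2; 0xF ⊕ 0x2 = 0xD.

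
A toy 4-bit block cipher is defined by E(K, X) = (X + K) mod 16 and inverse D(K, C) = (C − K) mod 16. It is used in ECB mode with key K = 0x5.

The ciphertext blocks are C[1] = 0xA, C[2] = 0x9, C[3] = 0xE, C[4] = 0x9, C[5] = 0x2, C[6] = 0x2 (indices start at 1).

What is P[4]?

P[4] = 0x4

ECB decryption: P_i = D(K, C_i).
P[4]: D(K, 0x9) = 0x4.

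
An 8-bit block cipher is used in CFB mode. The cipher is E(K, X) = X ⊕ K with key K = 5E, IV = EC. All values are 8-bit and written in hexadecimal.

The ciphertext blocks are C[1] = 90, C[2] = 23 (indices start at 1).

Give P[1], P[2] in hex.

CFB decryption: P_i = C_i ⊕ E(K, C_{i−1}), with C_{0} = IV.
P[1]: E(K, EC) = B2; 90 ⊕ B2 = 22.
P[2]: E(K, 90) = CE; 23 ⊕ CE = ED.

P[1] = 22, P[2] = ED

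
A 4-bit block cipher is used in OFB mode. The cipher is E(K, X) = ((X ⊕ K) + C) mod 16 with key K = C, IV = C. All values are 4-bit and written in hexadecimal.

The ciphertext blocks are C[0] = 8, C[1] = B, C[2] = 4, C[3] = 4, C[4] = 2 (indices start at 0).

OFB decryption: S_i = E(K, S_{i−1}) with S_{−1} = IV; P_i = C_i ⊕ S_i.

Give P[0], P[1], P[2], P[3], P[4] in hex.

P[0] = 4, P[1] = 7, P[2] = 8, P[3] = 8, P[4] = E

P[0]: S = E(K, C) = C; 8 ⊕ C = 4.
P[1]: S = E(K, C) = C; B ⊕ C = 7.
P[2]: S = E(K, C) = C; 4 ⊕ C = 8.
P[3]: S = E(K, C) = C; 4 ⊕ C = 8.
P[4]: S = E(K, C) = C; 2 ⊕ C = E.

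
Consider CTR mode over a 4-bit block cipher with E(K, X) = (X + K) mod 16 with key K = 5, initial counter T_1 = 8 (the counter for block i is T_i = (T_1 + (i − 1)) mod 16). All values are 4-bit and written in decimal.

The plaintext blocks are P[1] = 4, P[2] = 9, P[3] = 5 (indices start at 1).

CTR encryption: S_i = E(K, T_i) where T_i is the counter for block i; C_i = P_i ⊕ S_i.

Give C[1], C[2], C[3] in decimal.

C[1]: T = 8, S = E(K, T) = 13; 4 ⊕ 13 = 9.
C[2]: T = 9, S = E(K, T) = 14; 9 ⊕ 14 = 7.
C[3]: T = 10, S = E(K, T) = 15; 5 ⊕ 15 = 10.

C[1] = 9, C[2] = 7, C[3] = 10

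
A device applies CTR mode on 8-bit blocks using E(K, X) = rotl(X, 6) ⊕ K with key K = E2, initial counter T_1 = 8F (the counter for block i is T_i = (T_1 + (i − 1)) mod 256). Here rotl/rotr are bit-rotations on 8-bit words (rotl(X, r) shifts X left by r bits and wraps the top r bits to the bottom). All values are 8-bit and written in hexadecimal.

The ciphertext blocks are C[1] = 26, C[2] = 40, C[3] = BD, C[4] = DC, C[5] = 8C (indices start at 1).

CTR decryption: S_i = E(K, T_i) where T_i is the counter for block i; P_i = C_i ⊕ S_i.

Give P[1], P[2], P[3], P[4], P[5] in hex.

P[1]: T = 8F, S = E(K, T) = 01; 26 ⊕ 01 = 27.
P[2]: T = 90, S = E(K, T) = C6; 40 ⊕ C6 = 86.
P[3]: T = 91, S = E(K, T) = 86; BD ⊕ 86 = 3B.
P[4]: T = 92, S = E(K, T) = 46; DC ⊕ 46 = 9A.
P[5]: T = 93, S = E(K, T) = 06; 8C ⊕ 06 = 8A.

P[1] = 27, P[2] = 86, P[3] = 3B, P[4] = 9A, P[5] = 8A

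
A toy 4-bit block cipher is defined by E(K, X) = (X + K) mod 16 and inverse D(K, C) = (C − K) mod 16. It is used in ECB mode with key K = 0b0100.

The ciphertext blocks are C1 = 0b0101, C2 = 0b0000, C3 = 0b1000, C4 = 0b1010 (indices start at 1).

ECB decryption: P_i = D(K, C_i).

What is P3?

P3 = 0b0100

P3: D(K, 0b1000) = 0b0100.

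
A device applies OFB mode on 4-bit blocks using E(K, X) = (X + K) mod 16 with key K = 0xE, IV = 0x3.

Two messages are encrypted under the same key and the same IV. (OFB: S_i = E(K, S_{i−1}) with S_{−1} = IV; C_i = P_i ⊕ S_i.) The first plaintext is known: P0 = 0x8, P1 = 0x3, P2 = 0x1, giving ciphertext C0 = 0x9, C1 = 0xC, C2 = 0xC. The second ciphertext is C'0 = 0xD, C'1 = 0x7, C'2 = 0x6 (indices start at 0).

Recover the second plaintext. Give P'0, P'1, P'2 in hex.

In OFB with a reused IV, both messages share the same keystream S_i, so C_i ⊕ C'_i = P_i ⊕ P'_i and thus P'_i = P_i ⊕ C_i ⊕ C'_i.
P'0: 0x8 ⊕ 0x9 ⊕ 0xD = 0xC.
P'1: 0x3 ⊕ 0xC ⊕ 0x7 = 0x8.
P'2: 0x1 ⊕ 0xC ⊕ 0x6 = 0xB.

P'0 = 0xC, P'1 = 0x8, P'2 = 0xB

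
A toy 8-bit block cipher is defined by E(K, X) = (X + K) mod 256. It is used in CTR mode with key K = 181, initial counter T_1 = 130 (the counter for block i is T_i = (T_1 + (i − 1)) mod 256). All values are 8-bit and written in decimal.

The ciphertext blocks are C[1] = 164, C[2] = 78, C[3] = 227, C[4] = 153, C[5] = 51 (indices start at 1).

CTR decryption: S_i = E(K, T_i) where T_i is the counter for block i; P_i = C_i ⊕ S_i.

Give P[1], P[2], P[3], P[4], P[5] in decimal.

P[1]: T = 130, S = E(K, T) = 55; 164 ⊕ 55 = 147.
P[2]: T = 131, S = E(K, T) = 56; 78 ⊕ 56 = 118.
P[3]: T = 132, S = E(K, T) = 57; 227 ⊕ 57 = 218.
P[4]: T = 133, S = E(K, T) = 58; 153 ⊕ 58 = 163.
P[5]: T = 134, S = E(K, T) = 59; 51 ⊕ 59 = 8.

P[1] = 147, P[2] = 118, P[3] = 218, P[4] = 163, P[5] = 8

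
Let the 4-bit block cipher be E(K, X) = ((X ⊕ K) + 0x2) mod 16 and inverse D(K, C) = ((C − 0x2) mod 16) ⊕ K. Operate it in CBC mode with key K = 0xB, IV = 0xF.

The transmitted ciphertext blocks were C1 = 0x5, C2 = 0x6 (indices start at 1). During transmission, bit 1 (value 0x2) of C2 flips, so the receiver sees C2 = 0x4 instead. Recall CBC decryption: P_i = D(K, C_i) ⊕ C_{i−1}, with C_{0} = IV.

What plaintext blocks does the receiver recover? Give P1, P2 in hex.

Only C2 changed, to 0x4. In CBC, a change in C_i garbles P_i and flips the same bit in P_{i+1}. Decrypting the received ciphertext:
P1: D(K, 0x5) = 0x8; 0x8 ⊕ 0xF = 0x7.
P2: D(K, 0x4) = 0x9; 0x9 ⊕ 0x5 = 0xC.
Blocks that differ from the original plaintext: P2.

P1 = 0x7, P2 = 0xC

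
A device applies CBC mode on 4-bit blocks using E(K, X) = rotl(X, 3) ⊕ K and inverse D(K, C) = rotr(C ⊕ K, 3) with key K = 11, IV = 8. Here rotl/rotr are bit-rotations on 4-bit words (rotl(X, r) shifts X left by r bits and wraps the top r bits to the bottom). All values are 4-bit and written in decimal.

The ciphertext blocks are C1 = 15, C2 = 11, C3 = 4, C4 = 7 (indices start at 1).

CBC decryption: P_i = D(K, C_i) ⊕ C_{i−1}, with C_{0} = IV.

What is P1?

P1: D(K, 15) = 8; 8 ⊕ 8 = 0.

P1 = 0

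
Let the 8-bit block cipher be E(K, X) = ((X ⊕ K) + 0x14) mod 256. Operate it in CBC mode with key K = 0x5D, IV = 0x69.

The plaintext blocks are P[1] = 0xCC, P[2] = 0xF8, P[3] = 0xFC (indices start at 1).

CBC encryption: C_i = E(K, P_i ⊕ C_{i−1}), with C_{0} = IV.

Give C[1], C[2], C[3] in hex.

C[1] = 0x0C, C[2] = 0xBD, C[3] = 0x30

C[1]: P[1] ⊕ 0x69 = 0xA5; E(K, 0xA5) = 0x0C.
C[2]: P[2] ⊕ 0x0C = 0xF4; E(K, 0xF4) = 0xBD.
C[3]: P[3] ⊕ 0xBD = 0x41; E(K, 0x41) = 0x30.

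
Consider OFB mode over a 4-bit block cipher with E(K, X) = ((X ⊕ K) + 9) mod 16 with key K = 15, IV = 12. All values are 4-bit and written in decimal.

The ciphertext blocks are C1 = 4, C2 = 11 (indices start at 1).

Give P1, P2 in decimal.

OFB decryption: S_i = E(K, S_{i−1}) with S_{0} = IV; P_i = C_i ⊕ S_i.
P1: S = E(K, 12) = 12; 4 ⊕ 12 = 8.
P2: S = E(K, 12) = 12; 11 ⊕ 12 = 7.

P1 = 8, P2 = 7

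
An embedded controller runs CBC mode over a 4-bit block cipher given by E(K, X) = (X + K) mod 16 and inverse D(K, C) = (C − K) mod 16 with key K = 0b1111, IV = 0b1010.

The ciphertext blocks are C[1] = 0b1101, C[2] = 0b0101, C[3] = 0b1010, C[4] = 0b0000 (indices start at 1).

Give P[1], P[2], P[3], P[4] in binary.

P[1] = 0b0100, P[2] = 0b1011, P[3] = 0b1110, P[4] = 0b1011

CBC decryption: P_i = D(K, C_i) ⊕ C_{i−1}, with C_{0} = IV.
P[1]: D(K, 0b1101) = 0b1110; 0b1110 ⊕ 0b1010 = 0b0100.
P[2]: D(K, 0b0101) = 0b0110; 0b0110 ⊕ 0b1101 = 0b1011.
P[3]: D(K, 0b1010) = 0b1011; 0b1011 ⊕ 0b0101 = 0b1110.
P[4]: D(K, 0b0000) = 0b0001; 0b0001 ⊕ 0b1010 = 0b1011.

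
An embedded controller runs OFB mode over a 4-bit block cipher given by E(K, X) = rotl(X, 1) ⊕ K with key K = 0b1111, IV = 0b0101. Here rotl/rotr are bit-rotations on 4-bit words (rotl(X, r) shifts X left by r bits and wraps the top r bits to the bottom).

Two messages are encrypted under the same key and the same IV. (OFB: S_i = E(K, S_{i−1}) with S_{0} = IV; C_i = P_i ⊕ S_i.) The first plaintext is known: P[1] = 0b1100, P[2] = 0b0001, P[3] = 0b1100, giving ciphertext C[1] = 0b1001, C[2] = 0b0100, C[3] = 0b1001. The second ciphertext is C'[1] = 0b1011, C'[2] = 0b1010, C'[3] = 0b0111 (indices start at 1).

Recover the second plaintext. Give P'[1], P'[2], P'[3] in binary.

In OFB with a reused IV, both messages share the same keystream S_i, so C_i ⊕ C'_i = P_i ⊕ P'_i and thus P'_i = P_i ⊕ C_i ⊕ C'_i.
P'[1]: 0b1100 ⊕ 0b1001 ⊕ 0b1011 = 0b1110.
P'[2]: 0b0001 ⊕ 0b0100 ⊕ 0b1010 = 0b1111.
P'[3]: 0b1100 ⊕ 0b1001 ⊕ 0b0111 = 0b0010.

P'[1] = 0b1110, P'[2] = 0b1111, P'[3] = 0b0010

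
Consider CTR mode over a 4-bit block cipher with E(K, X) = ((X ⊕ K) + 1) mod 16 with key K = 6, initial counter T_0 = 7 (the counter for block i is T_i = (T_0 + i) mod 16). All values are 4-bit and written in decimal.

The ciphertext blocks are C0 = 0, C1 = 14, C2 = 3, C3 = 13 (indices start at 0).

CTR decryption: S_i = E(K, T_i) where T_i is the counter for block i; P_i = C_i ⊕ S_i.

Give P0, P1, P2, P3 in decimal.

P0 = 2, P1 = 1, P2 = 3, P3 = 0

P0: T = 7, S = E(K, T) = 2; 0 ⊕ 2 = 2.
P1: T = 8, S = E(K, T) = 15; 14 ⊕ 15 = 1.
P2: T = 9, S = E(K, T) = 0; 3 ⊕ 0 = 3.
P3: T = 10, S = E(K, T) = 13; 13 ⊕ 13 = 0.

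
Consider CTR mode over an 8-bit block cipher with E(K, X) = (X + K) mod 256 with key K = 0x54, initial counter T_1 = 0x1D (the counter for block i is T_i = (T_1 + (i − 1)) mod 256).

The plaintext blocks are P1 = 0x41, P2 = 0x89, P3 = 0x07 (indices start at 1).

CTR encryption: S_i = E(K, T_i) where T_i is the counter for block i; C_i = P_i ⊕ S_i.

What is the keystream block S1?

C1: T = 0x1D, S = E(K, T) = 0x71; 0x41 ⊕ 0x71 = 0x30.
So S1 = 0x71.

0x71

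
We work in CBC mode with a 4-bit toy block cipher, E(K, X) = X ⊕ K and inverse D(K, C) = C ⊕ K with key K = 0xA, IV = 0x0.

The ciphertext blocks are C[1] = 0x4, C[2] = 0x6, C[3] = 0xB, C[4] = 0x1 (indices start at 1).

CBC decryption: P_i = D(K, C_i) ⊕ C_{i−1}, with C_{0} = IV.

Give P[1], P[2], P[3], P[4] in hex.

P[1]: D(K, 0x4) = 0xE; 0xE ⊕ 0x0 = 0xE.
P[2]: D(K, 0x6) = 0xC; 0xC ⊕ 0x4 = 0x8.
P[3]: D(K, 0xB) = 0x1; 0x1 ⊕ 0x6 = 0x7.
P[4]: D(K, 0x1) = 0xB; 0xB ⊕ 0xB = 0x0.

P[1] = 0xE, P[2] = 0x8, P[3] = 0x7, P[4] = 0x0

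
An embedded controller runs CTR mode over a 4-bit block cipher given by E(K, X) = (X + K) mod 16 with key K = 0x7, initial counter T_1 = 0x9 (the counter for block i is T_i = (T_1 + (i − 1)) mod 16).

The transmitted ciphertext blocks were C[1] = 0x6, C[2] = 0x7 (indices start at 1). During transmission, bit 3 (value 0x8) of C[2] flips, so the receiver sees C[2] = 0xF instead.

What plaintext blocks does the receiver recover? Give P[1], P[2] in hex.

CTR decryption: S_i = E(K, T_i) where T_i is the counter for block i; P_i = C_i ⊕ S_i.
Only C[2] changed, to 0xF. In CTR, a change in C_i flips the same bit in P_i only; the keystream is unaffected. Decrypting the received ciphertext:
P[1]: T = 0x9, S = E(K, T) = 0x0; 0x6 ⊕ 0x0 = 0x6.
P[2]: T = 0xA, S = E(K, T) = 0x1; 0xF ⊕ 0x1 = 0xE.
Blocks that differ from the original plaintext: P[2].

P[1] = 0x6, P[2] = 0xE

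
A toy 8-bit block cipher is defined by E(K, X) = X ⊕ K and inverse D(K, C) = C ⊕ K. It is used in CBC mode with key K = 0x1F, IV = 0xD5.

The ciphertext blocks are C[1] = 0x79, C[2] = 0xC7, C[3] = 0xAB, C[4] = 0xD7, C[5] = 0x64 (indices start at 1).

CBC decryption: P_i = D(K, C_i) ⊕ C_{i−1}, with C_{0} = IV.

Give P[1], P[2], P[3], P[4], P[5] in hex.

P[1]: D(K, 0x79) = 0x66; 0x66 ⊕ 0xD5 = 0xB3.
P[2]: D(K, 0xC7) = 0xD8; 0xD8 ⊕ 0x79 = 0xA1.
P[3]: D(K, 0xAB) = 0xB4; 0xB4 ⊕ 0xC7 = 0x73.
P[4]: D(K, 0xD7) = 0xC8; 0xC8 ⊕ 0xAB = 0x63.
P[5]: D(K, 0x64) = 0x7B; 0x7B ⊕ 0xD7 = 0xAC.

P[1] = 0xB3, P[2] = 0xA1, P[3] = 0x73, P[4] = 0x63, P[5] = 0xAC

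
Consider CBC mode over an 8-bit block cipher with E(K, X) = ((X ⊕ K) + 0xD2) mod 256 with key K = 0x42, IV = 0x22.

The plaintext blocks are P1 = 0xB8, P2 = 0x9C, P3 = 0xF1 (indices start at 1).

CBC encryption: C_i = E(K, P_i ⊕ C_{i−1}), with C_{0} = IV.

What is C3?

C1: P1 ⊕ 0x22 = 0x9A; E(K, 0x9A) = 0xAA.
C2: P2 ⊕ 0xAA = 0x36; E(K, 0x36) = 0x46.
C3: P3 ⊕ 0x46 = 0xB7; E(K, 0xB7) = 0xC7.

C3 = 0xC7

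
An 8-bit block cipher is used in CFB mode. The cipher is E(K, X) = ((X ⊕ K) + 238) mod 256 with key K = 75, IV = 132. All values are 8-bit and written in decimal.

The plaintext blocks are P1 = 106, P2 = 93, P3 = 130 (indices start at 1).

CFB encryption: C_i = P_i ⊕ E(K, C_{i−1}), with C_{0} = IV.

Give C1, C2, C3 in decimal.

C1 = 215, C2 = 215, C3 = 8

C1: E(K, 132) = 189; 106 ⊕ 189 = 215.
C2: E(K, 215) = 138; 93 ⊕ 138 = 215.
C3: E(K, 215) = 138; 130 ⊕ 138 = 8.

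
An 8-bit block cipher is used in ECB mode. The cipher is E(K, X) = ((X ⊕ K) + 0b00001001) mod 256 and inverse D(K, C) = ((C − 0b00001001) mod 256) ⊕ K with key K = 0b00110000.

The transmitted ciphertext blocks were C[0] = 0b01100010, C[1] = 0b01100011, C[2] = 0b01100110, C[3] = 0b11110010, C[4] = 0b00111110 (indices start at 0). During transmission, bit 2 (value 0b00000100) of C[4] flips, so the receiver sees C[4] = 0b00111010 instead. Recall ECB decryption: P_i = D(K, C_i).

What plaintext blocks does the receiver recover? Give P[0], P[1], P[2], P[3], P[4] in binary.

P[0] = 0b01101001, P[1] = 0b01101010, P[2] = 0b01101101, P[3] = 0b11011001, P[4] = 0b00000001

Only C[4] changed, to 0b00111010. In ECB, a change in C_i affects only P_i. Decrypting the received ciphertext:
P[0]: D(K, 0b01100010) = 0b01101001.
P[1]: D(K, 0b01100011) = 0b01101010.
P[2]: D(K, 0b01100110) = 0b01101101.
P[3]: D(K, 0b11110010) = 0b11011001.
P[4]: D(K, 0b00111010) = 0b00000001.
Blocks that differ from the original plaintext: P[4].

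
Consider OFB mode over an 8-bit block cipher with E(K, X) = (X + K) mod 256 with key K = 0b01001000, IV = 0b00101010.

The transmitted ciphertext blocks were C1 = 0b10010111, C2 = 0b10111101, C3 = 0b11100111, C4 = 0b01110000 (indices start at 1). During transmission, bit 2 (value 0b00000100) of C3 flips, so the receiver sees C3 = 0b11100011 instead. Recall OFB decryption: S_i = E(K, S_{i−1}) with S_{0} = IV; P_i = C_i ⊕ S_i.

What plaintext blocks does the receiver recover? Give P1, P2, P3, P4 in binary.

Only C3 changed, to 0b11100011. In OFB, a change in C_i flips the same bit in P_i only; the keystream is unaffected. Decrypting the received ciphertext:
P1: S = E(K, 0b00101010) = 0b01110010; 0b10010111 ⊕ 0b01110010 = 0b11100101.
P2: S = E(K, 0b01110010) = 0b10111010; 0b10111101 ⊕ 0b10111010 = 0b00000111.
P3: S = E(K, 0b10111010) = 0b00000010; 0b11100011 ⊕ 0b00000010 = 0b11100001.
P4: S = E(K, 0b00000010) = 0b01001010; 0b01110000 ⊕ 0b01001010 = 0b00111010.
Blocks that differ from the original plaintext: P3.

P1 = 0b11100101, P2 = 0b00000111, P3 = 0b11100001, P4 = 0b00111010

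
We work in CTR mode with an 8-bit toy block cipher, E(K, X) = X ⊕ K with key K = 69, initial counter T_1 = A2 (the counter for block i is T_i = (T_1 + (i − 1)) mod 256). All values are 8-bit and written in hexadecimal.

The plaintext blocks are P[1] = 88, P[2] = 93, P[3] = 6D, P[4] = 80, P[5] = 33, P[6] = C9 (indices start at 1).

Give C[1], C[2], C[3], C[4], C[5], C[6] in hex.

CTR encryption: S_i = E(K, T_i) where T_i is the counter for block i; C_i = P_i ⊕ S_i.
C[1]: T = A2, S = E(K, T) = CB; 88 ⊕ CB = 43.
C[2]: T = A3, S = E(K, T) = CA; 93 ⊕ CA = 59.
C[3]: T = A4, S = E(K, T) = CD; 6D ⊕ CD = A0.
C[4]: T = A5, S = E(K, T) = CC; 80 ⊕ CC = 4C.
C[5]: T = A6, S = E(K, T) = CF; 33 ⊕ CF = FC.
C[6]: T = A7, S = E(K, T) = CE; C9 ⊕ CE = 07.

C[1] = 43, C[2] = 59, C[3] = A0, C[4] = 4C, C[5] = FC, C[6] = 07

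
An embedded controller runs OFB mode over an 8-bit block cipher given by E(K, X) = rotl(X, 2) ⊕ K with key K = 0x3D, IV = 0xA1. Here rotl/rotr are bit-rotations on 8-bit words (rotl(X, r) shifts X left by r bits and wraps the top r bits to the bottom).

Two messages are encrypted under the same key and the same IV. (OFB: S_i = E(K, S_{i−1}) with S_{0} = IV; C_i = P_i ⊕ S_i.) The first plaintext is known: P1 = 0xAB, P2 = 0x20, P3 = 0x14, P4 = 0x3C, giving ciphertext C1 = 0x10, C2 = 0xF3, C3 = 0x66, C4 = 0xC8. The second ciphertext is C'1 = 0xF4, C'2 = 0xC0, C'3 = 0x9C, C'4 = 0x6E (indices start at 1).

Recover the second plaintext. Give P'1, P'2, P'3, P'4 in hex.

P'1 = 0x4F, P'2 = 0x13, P'3 = 0xEE, P'4 = 0x9A

In OFB with a reused IV, both messages share the same keystream S_i, so C_i ⊕ C'_i = P_i ⊕ P'_i and thus P'_i = P_i ⊕ C_i ⊕ C'_i.
P'1: 0xAB ⊕ 0x10 ⊕ 0xF4 = 0x4F.
P'2: 0x20 ⊕ 0xF3 ⊕ 0xC0 = 0x13.
P'3: 0x14 ⊕ 0x66 ⊕ 0x9C = 0xEE.
P'4: 0x3C ⊕ 0xC8 ⊕ 0x6E = 0x9A.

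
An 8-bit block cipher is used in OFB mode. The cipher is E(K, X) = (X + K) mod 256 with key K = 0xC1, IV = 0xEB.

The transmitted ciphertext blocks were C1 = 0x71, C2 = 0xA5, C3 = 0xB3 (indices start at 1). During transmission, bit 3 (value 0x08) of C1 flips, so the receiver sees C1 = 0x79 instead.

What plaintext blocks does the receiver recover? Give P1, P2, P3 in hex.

OFB decryption: S_i = E(K, S_{i−1}) with S_{0} = IV; P_i = C_i ⊕ S_i.
Only C1 changed, to 0x79. In OFB, a change in C_i flips the same bit in P_i only; the keystream is unaffected. Decrypting the received ciphertext:
P1: S = E(K, 0xEB) = 0xAC; 0x79 ⊕ 0xAC = 0xD5.
P2: S = E(K, 0xAC) = 0x6D; 0xA5 ⊕ 0x6D = 0xC8.
P3: S = E(K, 0x6D) = 0x2E; 0xB3 ⊕ 0x2E = 0x9D.
Blocks that differ from the original plaintext: P1.

P1 = 0xD5, P2 = 0xC8, P3 = 0x9D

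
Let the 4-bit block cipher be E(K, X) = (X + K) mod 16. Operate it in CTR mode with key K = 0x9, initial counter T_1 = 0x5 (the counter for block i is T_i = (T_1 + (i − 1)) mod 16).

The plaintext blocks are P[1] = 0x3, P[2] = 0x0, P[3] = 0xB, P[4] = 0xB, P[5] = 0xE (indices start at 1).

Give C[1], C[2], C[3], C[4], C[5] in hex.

CTR encryption: S_i = E(K, T_i) where T_i is the counter for block i; C_i = P_i ⊕ S_i.
C[1]: T = 0x5, S = E(K, T) = 0xE; 0x3 ⊕ 0xE = 0xD.
C[2]: T = 0x6, S = E(K, T) = 0xF; 0x0 ⊕ 0xF = 0xF.
C[3]: T = 0x7, S = E(K, T) = 0x0; 0xB ⊕ 0x0 = 0xB.
C[4]: T = 0x8, S = E(K, T) = 0x1; 0xB ⊕ 0x1 = 0xA.
C[5]: T = 0x9, S = E(K, T) = 0x2; 0xE ⊕ 0x2 = 0xC.

C[1] = 0xD, C[2] = 0xF, C[3] = 0xB, C[4] = 0xA, C[5] = 0xC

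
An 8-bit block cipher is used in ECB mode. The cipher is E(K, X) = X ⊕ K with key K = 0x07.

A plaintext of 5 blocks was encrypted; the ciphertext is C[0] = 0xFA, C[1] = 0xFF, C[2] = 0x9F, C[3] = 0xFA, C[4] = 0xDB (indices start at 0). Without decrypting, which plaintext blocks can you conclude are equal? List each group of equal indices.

P[0] = P[3]

ECB encrypts each block independently with the same key, so equal ciphertext blocks imply equal plaintext blocks.
C[0] = C[3] = 0xFA, so P[0] = P[3].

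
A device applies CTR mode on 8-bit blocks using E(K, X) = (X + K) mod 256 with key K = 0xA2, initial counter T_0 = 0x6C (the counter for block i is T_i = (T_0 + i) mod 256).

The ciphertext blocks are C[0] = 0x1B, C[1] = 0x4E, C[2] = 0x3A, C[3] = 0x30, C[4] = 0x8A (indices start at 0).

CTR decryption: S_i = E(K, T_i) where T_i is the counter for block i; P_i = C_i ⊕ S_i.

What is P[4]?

P[4]: T = 0x70, S = E(K, T) = 0x12; 0x8A ⊕ 0x12 = 0x98.

P[4] = 0x98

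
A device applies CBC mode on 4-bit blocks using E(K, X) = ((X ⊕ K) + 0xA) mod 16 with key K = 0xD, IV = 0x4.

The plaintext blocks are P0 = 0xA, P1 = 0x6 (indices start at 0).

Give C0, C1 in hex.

C0 = 0xD, C1 = 0x0

CBC encryption: C_i = E(K, P_i ⊕ C_{i−1}), with C_{−1} = IV.
C0: P0 ⊕ 0x4 = 0xE; E(K, 0xE) = 0xD.
C1: P1 ⊕ 0xD = 0xB; E(K, 0xB) = 0x0.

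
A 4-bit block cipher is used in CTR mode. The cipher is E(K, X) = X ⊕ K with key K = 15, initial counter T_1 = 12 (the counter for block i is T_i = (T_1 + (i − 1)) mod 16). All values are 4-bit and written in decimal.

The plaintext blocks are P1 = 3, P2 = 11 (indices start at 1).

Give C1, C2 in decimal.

C1 = 0, C2 = 9

CTR encryption: S_i = E(K, T_i) where T_i is the counter for block i; C_i = P_i ⊕ S_i.
C1: T = 12, S = E(K, T) = 3; 3 ⊕ 3 = 0.
C2: T = 13, S = E(K, T) = 2; 11 ⊕ 2 = 9.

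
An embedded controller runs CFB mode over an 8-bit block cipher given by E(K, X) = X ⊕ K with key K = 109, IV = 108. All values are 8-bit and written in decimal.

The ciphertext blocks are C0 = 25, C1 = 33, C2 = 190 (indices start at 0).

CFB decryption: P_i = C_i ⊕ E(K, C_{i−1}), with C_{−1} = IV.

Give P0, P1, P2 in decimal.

P0: E(K, 108) = 1; 25 ⊕ 1 = 24.
P1: E(K, 25) = 116; 33 ⊕ 116 = 85.
P2: E(K, 33) = 76; 190 ⊕ 76 = 242.

P0 = 24, P1 = 85, P2 = 242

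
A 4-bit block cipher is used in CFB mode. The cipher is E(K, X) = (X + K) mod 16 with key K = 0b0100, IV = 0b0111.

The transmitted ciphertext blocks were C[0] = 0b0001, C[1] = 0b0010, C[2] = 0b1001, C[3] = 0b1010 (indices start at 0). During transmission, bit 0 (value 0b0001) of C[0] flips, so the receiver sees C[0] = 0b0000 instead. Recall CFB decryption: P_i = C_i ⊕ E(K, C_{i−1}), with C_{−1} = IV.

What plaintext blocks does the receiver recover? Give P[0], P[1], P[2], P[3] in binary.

P[0] = 0b1011, P[1] = 0b0110, P[2] = 0b1111, P[3] = 0b0111

Only C[0] changed, to 0b0000. In CFB, a change in C_i flips the same bit in P_i and garbles P_{i+1}. Decrypting the received ciphertext:
P[0]: E(K, 0b0111) = 0b1011; 0b0000 ⊕ 0b1011 = 0b1011.
P[1]: E(K, 0b0000) = 0b0100; 0b0010 ⊕ 0b0100 = 0b0110.
P[2]: E(K, 0b0010) = 0b0110; 0b1001 ⊕ 0b0110 = 0b1111.
P[3]: E(K, 0b1001) = 0b1101; 0b1010 ⊕ 0b1101 = 0b0111.
Blocks that differ from the original plaintext: P[0], P[1].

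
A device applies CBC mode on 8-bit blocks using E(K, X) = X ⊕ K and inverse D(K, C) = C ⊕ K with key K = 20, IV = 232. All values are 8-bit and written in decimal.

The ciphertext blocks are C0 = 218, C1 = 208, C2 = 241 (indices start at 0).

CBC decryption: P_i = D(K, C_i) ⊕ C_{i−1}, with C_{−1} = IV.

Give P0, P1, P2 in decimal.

P0 = 38, P1 = 30, P2 = 53

P0: D(K, 218) = 206; 206 ⊕ 232 = 38.
P1: D(K, 208) = 196; 196 ⊕ 218 = 30.
P2: D(K, 241) = 229; 229 ⊕ 208 = 53.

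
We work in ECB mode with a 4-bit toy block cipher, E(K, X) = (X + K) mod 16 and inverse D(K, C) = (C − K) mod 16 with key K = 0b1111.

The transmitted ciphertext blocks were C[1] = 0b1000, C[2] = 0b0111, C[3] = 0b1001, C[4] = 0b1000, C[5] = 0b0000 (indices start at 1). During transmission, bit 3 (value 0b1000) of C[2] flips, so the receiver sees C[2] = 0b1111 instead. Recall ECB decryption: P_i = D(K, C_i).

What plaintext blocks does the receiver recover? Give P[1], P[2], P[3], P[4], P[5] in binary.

Only C[2] changed, to 0b1111. In ECB, a change in C_i affects only P_i. Decrypting the received ciphertext:
P[1]: D(K, 0b1000) = 0b1001.
P[2]: D(K, 0b1111) = 0b0000.
P[3]: D(K, 0b1001) = 0b1010.
P[4]: D(K, 0b1000) = 0b1001.
P[5]: D(K, 0b0000) = 0b0001.
Blocks that differ from the original plaintext: P[2].

P[1] = 0b1001, P[2] = 0b0000, P[3] = 0b1010, P[4] = 0b1001, P[5] = 0b0001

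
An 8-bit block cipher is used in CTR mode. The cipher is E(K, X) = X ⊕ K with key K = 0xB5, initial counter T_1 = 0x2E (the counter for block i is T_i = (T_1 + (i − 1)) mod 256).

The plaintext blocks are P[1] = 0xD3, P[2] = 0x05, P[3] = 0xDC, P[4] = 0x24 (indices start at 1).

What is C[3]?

CTR encryption: S_i = E(K, T_i) where T_i is the counter for block i; C_i = P_i ⊕ S_i.
C[1]: T = 0x2E, S = E(K, T) = 0x9B; 0xD3 ⊕ 0x9B = 0x48.
C[2]: T = 0x2F, S = E(K, T) = 0x9A; 0x05 ⊕ 0x9A = 0x9F.
C[3]: T = 0x30, S = E(K, T) = 0x85; 0xDC ⊕ 0x85 = 0x59.

C[3] = 0x59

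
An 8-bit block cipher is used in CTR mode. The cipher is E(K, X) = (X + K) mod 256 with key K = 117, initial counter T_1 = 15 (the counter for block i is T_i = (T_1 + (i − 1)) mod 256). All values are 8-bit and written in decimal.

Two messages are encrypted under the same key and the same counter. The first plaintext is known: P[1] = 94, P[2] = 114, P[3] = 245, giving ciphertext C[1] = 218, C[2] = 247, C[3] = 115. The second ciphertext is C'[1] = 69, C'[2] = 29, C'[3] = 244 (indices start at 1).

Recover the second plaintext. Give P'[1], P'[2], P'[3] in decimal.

In CTR with a reused counter, both messages share the same keystream S_i, so C_i ⊕ C'_i = P_i ⊕ P'_i and thus P'_i = P_i ⊕ C_i ⊕ C'_i.
P'[1]: 94 ⊕ 218 ⊕ 69 = 193.
P'[2]: 114 ⊕ 247 ⊕ 29 = 152.
P'[3]: 245 ⊕ 115 ⊕ 244 = 114.

P'[1] = 193, P'[2] = 152, P'[3] = 114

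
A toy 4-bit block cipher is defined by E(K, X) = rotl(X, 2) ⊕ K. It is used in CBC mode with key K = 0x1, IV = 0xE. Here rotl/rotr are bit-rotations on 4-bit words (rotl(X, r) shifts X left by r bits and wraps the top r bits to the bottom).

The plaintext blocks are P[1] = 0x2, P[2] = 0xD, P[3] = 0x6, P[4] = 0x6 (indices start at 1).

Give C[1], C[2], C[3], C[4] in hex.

C[1] = 0x2, C[2] = 0xE, C[3] = 0x3, C[4] = 0x4

CBC encryption: C_i = E(K, P_i ⊕ C_{i−1}), with C_{0} = IV.
C[1]: P[1] ⊕ 0xE = 0xC; E(K, 0xC) = 0x2.
C[2]: P[2] ⊕ 0x2 = 0xF; E(K, 0xF) = 0xE.
C[3]: P[3] ⊕ 0xE = 0x8; E(K, 0x8) = 0x3.
C[4]: P[4] ⊕ 0x3 = 0x5; E(K, 0x5) = 0x4.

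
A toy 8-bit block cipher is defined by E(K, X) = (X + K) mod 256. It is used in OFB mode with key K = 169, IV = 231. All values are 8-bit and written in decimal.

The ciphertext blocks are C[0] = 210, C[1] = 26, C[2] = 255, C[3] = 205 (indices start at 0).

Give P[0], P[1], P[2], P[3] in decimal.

OFB decryption: S_i = E(K, S_{i−1}) with S_{−1} = IV; P_i = C_i ⊕ S_i.
P[0]: S = E(K, 231) = 144; 210 ⊕ 144 = 66.
P[1]: S = E(K, 144) = 57; 26 ⊕ 57 = 35.
P[2]: S = E(K, 57) = 226; 255 ⊕ 226 = 29.
P[3]: S = E(K, 226) = 139; 205 ⊕ 139 = 70.

P[0] = 66, P[1] = 35, P[2] = 29, P[3] = 70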